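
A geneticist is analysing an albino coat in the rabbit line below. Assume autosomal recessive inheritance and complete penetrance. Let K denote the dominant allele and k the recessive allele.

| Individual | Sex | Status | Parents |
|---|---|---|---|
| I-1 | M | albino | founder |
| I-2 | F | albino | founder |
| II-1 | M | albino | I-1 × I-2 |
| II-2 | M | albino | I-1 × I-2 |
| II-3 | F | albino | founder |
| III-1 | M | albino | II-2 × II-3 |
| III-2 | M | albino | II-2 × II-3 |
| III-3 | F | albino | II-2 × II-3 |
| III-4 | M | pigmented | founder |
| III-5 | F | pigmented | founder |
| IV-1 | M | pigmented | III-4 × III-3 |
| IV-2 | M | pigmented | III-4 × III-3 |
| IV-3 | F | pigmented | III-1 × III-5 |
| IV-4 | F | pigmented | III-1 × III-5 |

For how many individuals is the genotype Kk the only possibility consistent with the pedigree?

4

Obligate heterozygotes: IV-1 is pigmented so carries K and received k from III-3 (kk), so IV-1 is Kk; IV-2 is pigmented so carries K and received k from III-3 (kk), so IV-2 is Kk; IV-3 is pigmented so carries K and received k from III-1 (kk), so IV-3 is Kk; IV-4 is pigmented so carries K and received k from III-1 (kk), so IV-4 is Kk.
Every other individual is either homozygous by phenotype or has at least one consistent homozygous assignment, so the count is 4.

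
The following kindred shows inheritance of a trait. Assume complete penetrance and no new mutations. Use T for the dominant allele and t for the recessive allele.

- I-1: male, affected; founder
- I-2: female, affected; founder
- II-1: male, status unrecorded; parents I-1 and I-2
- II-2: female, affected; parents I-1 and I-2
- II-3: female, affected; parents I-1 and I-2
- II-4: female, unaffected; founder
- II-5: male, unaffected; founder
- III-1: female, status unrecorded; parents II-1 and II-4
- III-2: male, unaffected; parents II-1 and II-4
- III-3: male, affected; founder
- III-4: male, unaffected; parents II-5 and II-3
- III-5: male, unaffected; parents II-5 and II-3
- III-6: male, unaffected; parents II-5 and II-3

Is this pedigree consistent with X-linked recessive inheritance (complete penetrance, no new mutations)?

Under X-linked recessive, III-4 (unaffected, male) cannot arise from II-5 (unaffected) × II-3 (affected).

No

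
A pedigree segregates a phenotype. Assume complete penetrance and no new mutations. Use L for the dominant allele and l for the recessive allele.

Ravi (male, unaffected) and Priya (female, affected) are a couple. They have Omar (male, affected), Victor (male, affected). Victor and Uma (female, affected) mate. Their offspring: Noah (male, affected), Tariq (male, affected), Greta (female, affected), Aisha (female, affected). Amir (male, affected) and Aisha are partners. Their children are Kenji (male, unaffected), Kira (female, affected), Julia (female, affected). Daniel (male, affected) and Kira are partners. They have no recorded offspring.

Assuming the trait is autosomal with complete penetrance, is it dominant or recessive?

Amir and Aisha are both affected yet have an unaffected child Kenji. Under a recessive model two affected parents are homozygous and every child would be affected, so the trait cannot be recessive.

dominant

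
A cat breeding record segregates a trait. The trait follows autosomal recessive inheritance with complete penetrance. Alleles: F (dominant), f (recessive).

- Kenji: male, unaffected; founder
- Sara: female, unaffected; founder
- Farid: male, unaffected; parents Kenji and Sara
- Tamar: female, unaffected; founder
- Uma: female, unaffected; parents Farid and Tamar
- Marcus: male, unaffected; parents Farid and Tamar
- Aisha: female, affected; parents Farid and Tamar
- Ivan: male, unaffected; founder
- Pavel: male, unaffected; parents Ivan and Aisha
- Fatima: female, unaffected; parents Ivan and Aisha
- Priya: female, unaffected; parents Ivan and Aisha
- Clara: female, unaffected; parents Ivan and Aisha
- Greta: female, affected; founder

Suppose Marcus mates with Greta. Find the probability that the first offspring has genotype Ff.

Farid is unaffected so carries F and passed f to Aisha (ff), so Farid is Ff.
Tamar is unaffected so carries F and passed f to Aisha (ff), so Tamar is Ff.
Marcus is an unaffected offspring of Farid (Ff) × Tamar (Ff), whose cross gives 1/4 FF : 1/2 Ff : 1/4 ff; conditioning on being unaffected, Marcus is FF with probability 1/3, Ff with probability 2/3.
Greta is affected, so Greta is ff.
Summing over parental genotype combinations, P(offspring has genotype Ff) = 1/3·1 + 2/3·1/2 = 2/3.

2/3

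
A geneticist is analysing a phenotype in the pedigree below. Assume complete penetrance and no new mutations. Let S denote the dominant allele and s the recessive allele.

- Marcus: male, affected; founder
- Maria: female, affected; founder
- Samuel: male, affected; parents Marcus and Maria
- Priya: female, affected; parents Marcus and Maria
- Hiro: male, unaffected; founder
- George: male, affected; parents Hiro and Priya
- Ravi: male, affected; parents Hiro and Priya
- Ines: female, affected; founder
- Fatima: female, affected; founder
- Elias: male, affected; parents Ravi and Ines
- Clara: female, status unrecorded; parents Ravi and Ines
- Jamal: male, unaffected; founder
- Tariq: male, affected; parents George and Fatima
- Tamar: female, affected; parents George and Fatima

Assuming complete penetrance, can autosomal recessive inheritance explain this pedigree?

Yes

A consistent assignment under autosomal recessive exists: Marcus ss, Maria ss, Samuel ss, Priya ss, Hiro Ss, George ss, Ravi ss, Ines ss, Fatima ss, Elias ss, Clara ss, Jamal SS, Tariq ss, Tamar ss.
In this assignment every recorded phenotype matches its genotype and every non-founder's genotype is obtainable from its parents' genotypes, so the pedigree is consistent.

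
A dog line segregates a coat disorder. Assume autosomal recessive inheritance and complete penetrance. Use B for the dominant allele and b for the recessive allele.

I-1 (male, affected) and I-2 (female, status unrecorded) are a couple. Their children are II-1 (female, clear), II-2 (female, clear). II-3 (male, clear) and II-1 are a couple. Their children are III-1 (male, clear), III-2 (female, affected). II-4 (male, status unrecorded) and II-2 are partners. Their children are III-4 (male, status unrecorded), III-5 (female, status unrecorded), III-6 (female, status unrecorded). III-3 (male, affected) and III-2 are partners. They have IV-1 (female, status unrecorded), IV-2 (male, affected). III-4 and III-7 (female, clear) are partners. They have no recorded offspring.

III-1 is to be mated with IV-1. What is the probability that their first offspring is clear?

II-3 is clear so carries B and passed b to III-2 (bb), so II-3 is Bb.
II-1 is clear so carries B and received b from I-1 (bb), so II-1 is Bb.
III-1 is a clear offspring of II-3 (Bb) × II-1 (Bb), whose cross gives 1/4 BB : 1/2 Bb : 1/4 bb; conditioning on being clear, III-1 is BB with probability 1/3, Bb with probability 2/3.
IV-1 received b from III-3 (bb) and received b from III-2 (bb), so IV-1 is bb.
Summing over parental genotype combinations, P(offspring is clear) = 1/3·1 + 2/3·1/2 = 2/3.

2/3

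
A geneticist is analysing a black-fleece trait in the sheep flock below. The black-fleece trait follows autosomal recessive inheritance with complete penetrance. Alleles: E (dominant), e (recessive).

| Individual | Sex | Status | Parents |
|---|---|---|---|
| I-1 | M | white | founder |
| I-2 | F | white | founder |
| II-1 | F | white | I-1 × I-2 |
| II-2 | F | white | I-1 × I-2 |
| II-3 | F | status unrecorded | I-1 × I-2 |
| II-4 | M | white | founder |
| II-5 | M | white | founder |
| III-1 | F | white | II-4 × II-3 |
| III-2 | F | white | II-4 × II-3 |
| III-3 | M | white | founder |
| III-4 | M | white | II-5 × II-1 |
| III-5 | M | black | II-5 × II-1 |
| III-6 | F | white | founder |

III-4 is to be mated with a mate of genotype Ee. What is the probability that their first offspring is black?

II-5 is white so carries E and passed e to III-5 (ee), so II-5 is Ee.
II-1 is white so carries E and passed e to III-5 (ee), so II-1 is Ee.
III-4 is a white offspring of II-5 (Ee) × II-1 (Ee), whose cross gives 1/4 EE : 1/2 Ee : 1/4 ee; conditioning on being white, III-4 is EE with probability 1/3, Ee with probability 2/3.
Summing over parental genotype combinations, P(offspring is black) = 2/3·1/4 = 1/6.

1/6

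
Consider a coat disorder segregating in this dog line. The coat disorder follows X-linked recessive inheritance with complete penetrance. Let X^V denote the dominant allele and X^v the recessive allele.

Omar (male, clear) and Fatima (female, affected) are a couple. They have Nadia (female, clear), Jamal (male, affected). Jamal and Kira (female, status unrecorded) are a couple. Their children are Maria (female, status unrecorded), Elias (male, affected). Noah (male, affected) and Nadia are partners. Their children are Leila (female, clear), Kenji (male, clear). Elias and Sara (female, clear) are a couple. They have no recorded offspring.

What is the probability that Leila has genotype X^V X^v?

1

Leila is clear so carries V and received v from Noah (X^v Y), so Leila is X^V X^v, giving P(X^V X^v) = 1.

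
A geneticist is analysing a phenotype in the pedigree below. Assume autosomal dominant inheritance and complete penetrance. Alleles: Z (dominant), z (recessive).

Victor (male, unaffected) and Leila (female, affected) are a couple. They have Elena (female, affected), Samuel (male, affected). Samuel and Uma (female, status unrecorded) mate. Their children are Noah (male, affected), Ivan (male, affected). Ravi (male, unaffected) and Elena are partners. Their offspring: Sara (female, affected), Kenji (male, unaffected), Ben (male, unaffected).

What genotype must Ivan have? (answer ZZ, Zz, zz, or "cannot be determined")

Ivan's phenotype allows ZZ or Zz, and no parent or child forces a single allele at both positions; consistent genotype assignments exist with Ivan as ZZ or Zz.

cannot be determined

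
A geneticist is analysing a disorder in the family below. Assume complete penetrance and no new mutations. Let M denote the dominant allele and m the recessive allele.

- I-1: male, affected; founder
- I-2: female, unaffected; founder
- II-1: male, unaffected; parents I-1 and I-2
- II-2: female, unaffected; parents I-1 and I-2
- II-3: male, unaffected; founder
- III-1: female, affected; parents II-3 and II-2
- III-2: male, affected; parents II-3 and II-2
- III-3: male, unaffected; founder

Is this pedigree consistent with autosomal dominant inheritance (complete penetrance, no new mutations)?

Under autosomal dominant, III-1 (affected, female) cannot arise from II-3 (unaffected) × II-2 (unaffected).

No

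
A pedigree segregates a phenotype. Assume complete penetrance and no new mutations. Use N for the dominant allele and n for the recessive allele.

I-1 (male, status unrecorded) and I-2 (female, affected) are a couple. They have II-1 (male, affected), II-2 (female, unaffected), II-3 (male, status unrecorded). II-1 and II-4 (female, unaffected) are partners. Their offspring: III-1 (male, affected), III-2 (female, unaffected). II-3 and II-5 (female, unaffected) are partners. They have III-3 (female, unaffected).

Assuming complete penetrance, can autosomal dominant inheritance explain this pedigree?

Yes

A consistent assignment under autosomal dominant exists: I-1 Nn, I-2 Nn, II-1 Nn, II-2 nn, II-3 Nn, II-4 nn, II-5 nn, III-1 Nn, III-2 nn, III-3 nn.
In this assignment every recorded phenotype matches its genotype and every non-founder's genotype is obtainable from its parents' genotypes, so the pedigree is consistent.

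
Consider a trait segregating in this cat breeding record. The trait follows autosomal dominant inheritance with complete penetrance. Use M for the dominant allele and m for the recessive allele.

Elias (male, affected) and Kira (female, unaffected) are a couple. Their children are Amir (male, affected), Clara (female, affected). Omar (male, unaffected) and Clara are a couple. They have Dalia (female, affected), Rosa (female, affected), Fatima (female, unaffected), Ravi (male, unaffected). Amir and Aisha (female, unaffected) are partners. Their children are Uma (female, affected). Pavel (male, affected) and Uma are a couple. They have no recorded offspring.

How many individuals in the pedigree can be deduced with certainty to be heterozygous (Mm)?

5

Obligate heterozygotes: Amir is affected so carries M and received m from Kira (mm), so Amir is Mm; Clara is affected so carries M and received m from Kira (mm), so Clara is Mm; Dalia is affected so carries M and received m from Omar (mm), so Dalia is Mm; Rosa is affected so carries M and received m from Omar (mm), so Rosa is Mm; Uma is affected so carries M and received m from Aisha (mm), so Uma is Mm.
Every other individual is either homozygous by phenotype or has at least one consistent homozygous assignment, so the count is 5.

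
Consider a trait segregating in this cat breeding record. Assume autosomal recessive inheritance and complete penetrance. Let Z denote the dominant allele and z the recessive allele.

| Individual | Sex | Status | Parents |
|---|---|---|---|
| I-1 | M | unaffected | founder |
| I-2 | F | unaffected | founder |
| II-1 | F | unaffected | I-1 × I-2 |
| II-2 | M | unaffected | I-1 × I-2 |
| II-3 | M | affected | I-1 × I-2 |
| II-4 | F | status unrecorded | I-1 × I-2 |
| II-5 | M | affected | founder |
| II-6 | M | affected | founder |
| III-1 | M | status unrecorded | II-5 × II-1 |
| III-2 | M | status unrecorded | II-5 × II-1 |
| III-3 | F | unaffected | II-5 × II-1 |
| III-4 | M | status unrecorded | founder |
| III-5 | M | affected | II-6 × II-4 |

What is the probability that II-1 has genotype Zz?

I-1 is unaffected so carries Z and passed z to II-3 (zz), so I-1 is Zz.
I-2 is unaffected so carries Z and passed z to II-3 (zz), so I-2 is Zz.
Their cross gives offspring ratios 1/4 ZZ : 1/2 Zz : 1/4 zz. Conditioning on II-1 being unaffected, P(Zz) = 1/2 / 3/4 = 2/3 before taking II-1's own offspring into account.
II-5 is affected, so II-5 is zz.
Now use II-1's offspring. Probability of each recorded status — unaffected daughter III-3: 1/2 if II-1 is Zz, 1 if ZZ. (III-1, III-2: equally likely either way, so uninformative.)
Bayes: P(Zz) = 2/3·1/2 / (2/3·1/2 + 1/3·1) = 1/2.

1/2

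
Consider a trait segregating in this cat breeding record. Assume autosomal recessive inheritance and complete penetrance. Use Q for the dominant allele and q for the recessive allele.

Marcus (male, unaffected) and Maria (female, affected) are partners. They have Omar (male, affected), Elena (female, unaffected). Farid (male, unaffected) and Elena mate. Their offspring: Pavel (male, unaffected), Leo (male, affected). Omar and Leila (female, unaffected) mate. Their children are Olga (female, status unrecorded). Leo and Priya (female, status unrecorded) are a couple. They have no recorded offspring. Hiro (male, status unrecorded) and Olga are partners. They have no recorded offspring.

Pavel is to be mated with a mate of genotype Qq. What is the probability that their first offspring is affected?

Farid is unaffected so carries Q and passed q to Leo (qq), so Farid is Qq.
Elena is unaffected so carries Q and received q from Maria (qq), so Elena is Qq.
Pavel is an unaffected offspring of Farid (Qq) × Elena (Qq), whose cross gives 1/4 QQ : 1/2 Qq : 1/4 qq; conditioning on being unaffected, Pavel is QQ with probability 1/3, Qq with probability 2/3.
Summing over parental genotype combinations, P(offspring is affected) = 2/3·1/4 = 1/6.

1/6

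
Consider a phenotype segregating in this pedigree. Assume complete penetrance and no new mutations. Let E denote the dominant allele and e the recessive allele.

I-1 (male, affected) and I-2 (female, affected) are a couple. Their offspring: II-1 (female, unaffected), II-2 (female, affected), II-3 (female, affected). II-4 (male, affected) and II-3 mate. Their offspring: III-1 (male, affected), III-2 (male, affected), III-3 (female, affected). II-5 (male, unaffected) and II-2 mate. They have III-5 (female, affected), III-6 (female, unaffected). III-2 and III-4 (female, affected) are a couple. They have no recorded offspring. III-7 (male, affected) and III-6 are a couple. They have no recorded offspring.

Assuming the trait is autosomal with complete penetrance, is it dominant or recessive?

I-1 and I-2 are both affected yet have an unaffected child II-1. Under a recessive model two affected parents are homozygous and every child would be affected, so the trait cannot be recessive.

dominant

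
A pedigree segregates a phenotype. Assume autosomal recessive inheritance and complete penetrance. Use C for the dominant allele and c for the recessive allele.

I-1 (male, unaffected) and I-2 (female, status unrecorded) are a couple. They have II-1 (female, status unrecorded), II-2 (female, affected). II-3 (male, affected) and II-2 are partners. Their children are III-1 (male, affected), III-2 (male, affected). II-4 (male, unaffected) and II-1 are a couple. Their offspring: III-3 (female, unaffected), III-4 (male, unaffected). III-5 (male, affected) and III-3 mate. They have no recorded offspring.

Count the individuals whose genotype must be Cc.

Obligate heterozygotes: I-1 is unaffected so carries C and passed c to II-2 (cc), so I-1 is Cc.
Every other individual is either homozygous by phenotype or has at least one consistent homozygous assignment, so the count is 1.

1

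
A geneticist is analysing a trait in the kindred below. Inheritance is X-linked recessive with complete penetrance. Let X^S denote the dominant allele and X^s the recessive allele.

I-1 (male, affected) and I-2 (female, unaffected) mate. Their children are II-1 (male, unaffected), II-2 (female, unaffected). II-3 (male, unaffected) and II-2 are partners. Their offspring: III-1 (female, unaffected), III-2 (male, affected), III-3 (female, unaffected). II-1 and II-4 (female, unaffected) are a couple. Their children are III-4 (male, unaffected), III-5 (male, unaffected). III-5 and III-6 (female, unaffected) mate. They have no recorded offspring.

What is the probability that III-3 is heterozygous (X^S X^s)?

1/2

II-3 is unaffected, so II-3 is X^S Y.
II-2 is unaffected so carries S and received s from I-1 (X^s Y), so II-2 is X^S X^s.
Their cross gives offspring ratios 1/2 X^S X^S : 1/2 X^S X^s. Conditioning on III-3 being unaffected, P(X^S X^s) = 1/2 / 1 = 1/2.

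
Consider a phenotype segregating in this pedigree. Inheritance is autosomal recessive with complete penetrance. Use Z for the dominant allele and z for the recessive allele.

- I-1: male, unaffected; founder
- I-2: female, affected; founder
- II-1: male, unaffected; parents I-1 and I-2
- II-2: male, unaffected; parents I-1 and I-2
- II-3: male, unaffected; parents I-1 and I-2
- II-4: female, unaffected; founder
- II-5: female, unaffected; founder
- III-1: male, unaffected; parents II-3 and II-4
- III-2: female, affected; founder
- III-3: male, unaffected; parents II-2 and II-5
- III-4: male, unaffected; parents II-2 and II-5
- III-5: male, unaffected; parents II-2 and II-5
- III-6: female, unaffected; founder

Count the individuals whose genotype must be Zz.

3

Obligate heterozygotes: II-1 is unaffected so carries Z and received z from I-2 (zz), so II-1 is Zz; II-2 is unaffected so carries Z and received z from I-2 (zz), so II-2 is Zz; II-3 is unaffected so carries Z and received z from I-2 (zz), so II-3 is Zz.
Every other individual is either homozygous by phenotype or has at least one consistent homozygous assignment, so the count is 3.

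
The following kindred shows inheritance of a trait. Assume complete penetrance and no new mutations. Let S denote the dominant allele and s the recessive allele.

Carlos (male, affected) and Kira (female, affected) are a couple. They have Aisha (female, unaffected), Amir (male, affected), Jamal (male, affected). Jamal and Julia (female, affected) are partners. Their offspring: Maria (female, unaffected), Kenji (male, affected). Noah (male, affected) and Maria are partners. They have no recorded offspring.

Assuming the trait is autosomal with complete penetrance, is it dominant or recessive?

Carlos and Kira are both affected yet have an unaffected child Aisha. Under a recessive model two affected parents are homozygous and every child would be affected, so the trait cannot be recessive.

dominant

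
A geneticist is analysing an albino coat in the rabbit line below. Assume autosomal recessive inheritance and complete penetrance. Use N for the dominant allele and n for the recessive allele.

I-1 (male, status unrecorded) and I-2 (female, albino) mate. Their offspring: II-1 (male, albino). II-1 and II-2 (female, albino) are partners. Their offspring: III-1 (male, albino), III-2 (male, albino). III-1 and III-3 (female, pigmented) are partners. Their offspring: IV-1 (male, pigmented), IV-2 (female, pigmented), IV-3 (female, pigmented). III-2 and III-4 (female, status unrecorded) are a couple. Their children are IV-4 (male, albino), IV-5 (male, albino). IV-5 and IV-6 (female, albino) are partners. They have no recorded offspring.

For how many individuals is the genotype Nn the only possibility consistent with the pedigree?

3

Obligate heterozygotes: IV-1 is pigmented so carries N and received n from III-1 (nn), so IV-1 is Nn; IV-2 is pigmented so carries N and received n from III-1 (nn), so IV-2 is Nn; IV-3 is pigmented so carries N and received n from III-1 (nn), so IV-3 is Nn.
Every other individual is either homozygous by phenotype or has at least one consistent homozygous assignment, so the count is 3.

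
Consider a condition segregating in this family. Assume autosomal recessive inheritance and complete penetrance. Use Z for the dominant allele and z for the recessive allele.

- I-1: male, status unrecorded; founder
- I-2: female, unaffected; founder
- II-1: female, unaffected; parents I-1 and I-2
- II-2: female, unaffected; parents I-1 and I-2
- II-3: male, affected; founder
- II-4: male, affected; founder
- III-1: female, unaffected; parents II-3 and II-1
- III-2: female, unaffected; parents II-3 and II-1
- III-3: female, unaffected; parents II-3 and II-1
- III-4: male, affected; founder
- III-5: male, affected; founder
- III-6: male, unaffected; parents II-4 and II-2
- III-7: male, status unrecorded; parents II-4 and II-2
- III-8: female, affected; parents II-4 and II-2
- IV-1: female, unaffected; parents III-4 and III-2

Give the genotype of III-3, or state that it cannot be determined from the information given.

Zz

From phenotype alone, III-3 is ZZ or Zz.
III-3 is unaffected so carries Z and received z from II-3 (zz), so III-3 is Zz.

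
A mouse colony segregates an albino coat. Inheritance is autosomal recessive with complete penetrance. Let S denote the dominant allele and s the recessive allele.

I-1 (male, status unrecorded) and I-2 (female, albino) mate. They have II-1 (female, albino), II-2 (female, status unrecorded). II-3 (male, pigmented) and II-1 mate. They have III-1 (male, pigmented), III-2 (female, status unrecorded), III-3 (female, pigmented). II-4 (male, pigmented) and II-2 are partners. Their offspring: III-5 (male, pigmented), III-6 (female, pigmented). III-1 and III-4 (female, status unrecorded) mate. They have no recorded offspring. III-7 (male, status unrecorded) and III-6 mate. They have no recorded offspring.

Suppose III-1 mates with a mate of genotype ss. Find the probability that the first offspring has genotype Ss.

III-1 is pigmented so carries S and received s from II-1 (ss), so III-1 is Ss.
The cross gives 1/2 Ss : 1/2 ss, so P(offspring has genotype Ss) = 1/2.

1/2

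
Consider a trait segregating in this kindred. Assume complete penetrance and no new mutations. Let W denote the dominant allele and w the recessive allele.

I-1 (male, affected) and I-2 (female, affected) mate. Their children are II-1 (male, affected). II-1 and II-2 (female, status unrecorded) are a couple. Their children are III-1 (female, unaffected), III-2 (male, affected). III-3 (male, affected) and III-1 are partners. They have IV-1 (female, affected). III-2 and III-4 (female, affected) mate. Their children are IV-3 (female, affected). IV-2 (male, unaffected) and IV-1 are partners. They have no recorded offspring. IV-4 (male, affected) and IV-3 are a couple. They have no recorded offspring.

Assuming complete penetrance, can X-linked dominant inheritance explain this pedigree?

No

Under X-linked dominant, III-1 (unaffected, female) cannot arise from II-1 (affected) × II-2 (unrecorded).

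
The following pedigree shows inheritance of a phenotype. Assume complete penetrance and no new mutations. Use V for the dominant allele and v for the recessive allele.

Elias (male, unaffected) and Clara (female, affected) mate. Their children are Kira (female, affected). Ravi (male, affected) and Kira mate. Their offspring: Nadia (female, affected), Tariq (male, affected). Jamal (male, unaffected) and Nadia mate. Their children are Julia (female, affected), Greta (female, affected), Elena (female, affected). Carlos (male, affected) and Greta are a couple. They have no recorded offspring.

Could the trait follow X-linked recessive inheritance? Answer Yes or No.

Under X-linked recessive, Kira (affected, female) cannot arise from Elias (unaffected) × Clara (affected).

No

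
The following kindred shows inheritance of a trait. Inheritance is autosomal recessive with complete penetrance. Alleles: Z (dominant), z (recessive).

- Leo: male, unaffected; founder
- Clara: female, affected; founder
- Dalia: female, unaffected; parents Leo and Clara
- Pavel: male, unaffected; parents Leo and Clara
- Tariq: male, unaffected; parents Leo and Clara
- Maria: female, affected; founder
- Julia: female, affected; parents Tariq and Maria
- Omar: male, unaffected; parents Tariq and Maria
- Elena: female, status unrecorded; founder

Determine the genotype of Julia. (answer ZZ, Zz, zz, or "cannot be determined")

zz

Julia is affected, so Julia is zz.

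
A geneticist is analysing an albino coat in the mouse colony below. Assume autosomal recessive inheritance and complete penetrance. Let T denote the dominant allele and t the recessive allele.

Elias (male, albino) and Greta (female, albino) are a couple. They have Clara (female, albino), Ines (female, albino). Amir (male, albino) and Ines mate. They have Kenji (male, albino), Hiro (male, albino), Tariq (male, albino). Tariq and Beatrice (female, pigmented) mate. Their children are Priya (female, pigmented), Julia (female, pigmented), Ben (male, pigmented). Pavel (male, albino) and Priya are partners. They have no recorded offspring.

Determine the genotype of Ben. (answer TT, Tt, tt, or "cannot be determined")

From phenotype alone, Ben is TT or Tt.
Ben is pigmented so carries T and received t from Tariq (tt), so Ben is Tt.

Tt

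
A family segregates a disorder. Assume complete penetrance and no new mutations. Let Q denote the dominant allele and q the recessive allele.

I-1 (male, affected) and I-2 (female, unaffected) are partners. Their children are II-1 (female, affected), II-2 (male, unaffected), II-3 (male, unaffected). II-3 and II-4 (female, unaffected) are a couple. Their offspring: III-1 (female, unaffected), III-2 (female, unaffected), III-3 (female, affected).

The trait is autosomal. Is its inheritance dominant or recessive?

recessive

II-3 and II-4 are both unaffected yet have an affected child III-3. Under dominance, an affected child requires at least one affected parent, so the trait cannot be dominant.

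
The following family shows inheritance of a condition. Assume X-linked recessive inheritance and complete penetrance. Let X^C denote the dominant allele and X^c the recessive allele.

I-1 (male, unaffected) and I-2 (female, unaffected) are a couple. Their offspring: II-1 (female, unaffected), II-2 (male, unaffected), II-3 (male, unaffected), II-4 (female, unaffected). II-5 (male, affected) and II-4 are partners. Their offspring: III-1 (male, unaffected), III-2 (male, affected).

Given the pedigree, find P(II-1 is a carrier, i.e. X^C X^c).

1/2

I-1 is unaffected, so I-1 is X^C Y.
I-2 is unaffected so carries C and passed c to II-4 (X^C X^c, whose C came from I-1), so I-2 is X^C X^c.
Their cross gives offspring ratios 1/2 X^C X^C : 1/2 X^C X^c. Conditioning on II-1 being unaffected, P(X^C X^c) = 1/2 / 1 = 1/2.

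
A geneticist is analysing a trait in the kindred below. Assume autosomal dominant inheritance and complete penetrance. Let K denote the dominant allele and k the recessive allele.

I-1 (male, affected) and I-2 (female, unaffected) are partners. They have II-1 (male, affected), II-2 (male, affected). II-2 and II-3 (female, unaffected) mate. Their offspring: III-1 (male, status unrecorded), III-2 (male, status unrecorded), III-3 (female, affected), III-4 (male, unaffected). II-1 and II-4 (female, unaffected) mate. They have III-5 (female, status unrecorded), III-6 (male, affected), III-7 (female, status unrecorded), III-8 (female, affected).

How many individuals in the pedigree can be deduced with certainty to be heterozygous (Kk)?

5

Obligate heterozygotes: II-1 is affected so carries K and received k from I-2 (kk), so II-1 is Kk; II-2 is affected so carries K and received k from I-2 (kk), so II-2 is Kk; III-3 is affected so carries K and received k from II-3 (kk), so III-3 is Kk; III-6 is affected so carries K and received k from II-4 (kk), so III-6 is Kk; III-8 is affected so carries K and received k from II-4 (kk), so III-8 is Kk.
Every other individual is either homozygous by phenotype or has at least one consistent homozygous assignment, so the count is 5.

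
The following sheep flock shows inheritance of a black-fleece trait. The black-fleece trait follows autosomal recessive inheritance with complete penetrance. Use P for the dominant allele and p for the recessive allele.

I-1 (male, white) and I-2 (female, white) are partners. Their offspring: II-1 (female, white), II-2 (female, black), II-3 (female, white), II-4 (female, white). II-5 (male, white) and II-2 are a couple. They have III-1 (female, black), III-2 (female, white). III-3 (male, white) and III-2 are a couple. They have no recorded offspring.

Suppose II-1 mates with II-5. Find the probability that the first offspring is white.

I-1 is white so carries P and passed p to II-2 (pp), so I-1 is Pp.
I-2 is white so carries P and passed p to II-2 (pp), so I-2 is Pp.
II-1 is a white offspring of I-1 (Pp) × I-2 (Pp), whose cross gives 1/4 PP : 1/2 Pp : 1/4 pp; conditioning on being white, II-1 is PP with probability 1/3, Pp with probability 2/3.
II-5 is white so carries P and passed p to III-1 (pp), so II-5 is Pp.
Summing over parental genotype combinations, P(offspring is white) = 1/3·1 + 2/3·3/4 = 5/6.

5/6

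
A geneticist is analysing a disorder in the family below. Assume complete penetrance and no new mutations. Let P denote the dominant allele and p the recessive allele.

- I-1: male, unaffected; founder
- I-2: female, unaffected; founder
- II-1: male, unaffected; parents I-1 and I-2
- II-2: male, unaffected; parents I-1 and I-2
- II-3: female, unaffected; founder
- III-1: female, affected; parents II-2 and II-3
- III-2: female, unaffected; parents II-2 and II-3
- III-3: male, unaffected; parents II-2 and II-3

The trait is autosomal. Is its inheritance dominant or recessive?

recessive

II-2 and II-3 are both unaffected yet have an affected child III-1. Under dominance, an affected child requires at least one affected parent, so the trait cannot be dominant.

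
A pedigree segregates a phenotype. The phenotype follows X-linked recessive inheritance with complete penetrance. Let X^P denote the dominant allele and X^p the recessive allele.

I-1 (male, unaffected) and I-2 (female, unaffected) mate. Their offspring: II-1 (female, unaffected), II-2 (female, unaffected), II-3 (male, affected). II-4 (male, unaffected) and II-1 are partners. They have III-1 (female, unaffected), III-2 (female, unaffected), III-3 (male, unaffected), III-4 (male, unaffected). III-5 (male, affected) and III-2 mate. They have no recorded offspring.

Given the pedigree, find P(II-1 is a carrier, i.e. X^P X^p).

1/5

I-1 is unaffected, so I-1 is X^P Y.
I-2 is unaffected so carries P and passed p to II-3 (X^p Y), so I-2 is X^P X^p.
Their cross gives offspring ratios 1/2 X^P X^P : 1/2 X^P X^p. Conditioning on II-1 being unaffected, P(X^P X^p) = 1/2 / 1 = 1/2 before taking II-1's own offspring into account.
II-4 is unaffected, so II-4 is X^P Y.
Now use II-1's offspring. Probability of each recorded status — unaffected son III-3: 1/2 if II-1 is X^P X^p, 1 if X^P X^P; unaffected son III-4: 1/2 if II-1 is X^P X^p, 1 if X^P X^P. (III-1, III-2: equally likely either way, so uninformative.)
Bayes: P(X^P X^p) = 1/2·1/4 / (1/2·1/4 + 1/2·1) = 1/5.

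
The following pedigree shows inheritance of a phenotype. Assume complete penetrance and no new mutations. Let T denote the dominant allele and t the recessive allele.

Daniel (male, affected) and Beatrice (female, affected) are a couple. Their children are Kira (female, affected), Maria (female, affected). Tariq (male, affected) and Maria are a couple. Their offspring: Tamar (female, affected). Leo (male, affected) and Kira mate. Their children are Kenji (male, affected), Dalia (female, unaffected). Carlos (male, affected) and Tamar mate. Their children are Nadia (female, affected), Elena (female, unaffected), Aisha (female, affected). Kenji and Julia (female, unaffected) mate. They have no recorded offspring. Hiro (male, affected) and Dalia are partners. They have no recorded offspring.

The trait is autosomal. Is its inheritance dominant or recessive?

dominant

Leo and Kira are both affected yet have an unaffected child Dalia. Under a recessive model two affected parents are homozygous and every child would be affected, so the trait cannot be recessive.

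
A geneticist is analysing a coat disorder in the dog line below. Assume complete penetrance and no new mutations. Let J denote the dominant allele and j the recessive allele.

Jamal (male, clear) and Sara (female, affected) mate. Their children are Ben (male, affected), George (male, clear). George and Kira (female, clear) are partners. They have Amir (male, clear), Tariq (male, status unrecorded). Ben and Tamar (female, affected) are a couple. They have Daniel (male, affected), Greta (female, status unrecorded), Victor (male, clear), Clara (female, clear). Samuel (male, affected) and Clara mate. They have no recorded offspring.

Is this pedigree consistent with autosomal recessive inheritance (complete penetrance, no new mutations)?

No

Under autosomal recessive, Victor (clear, male) cannot arise from Ben (affected) × Tamar (affected).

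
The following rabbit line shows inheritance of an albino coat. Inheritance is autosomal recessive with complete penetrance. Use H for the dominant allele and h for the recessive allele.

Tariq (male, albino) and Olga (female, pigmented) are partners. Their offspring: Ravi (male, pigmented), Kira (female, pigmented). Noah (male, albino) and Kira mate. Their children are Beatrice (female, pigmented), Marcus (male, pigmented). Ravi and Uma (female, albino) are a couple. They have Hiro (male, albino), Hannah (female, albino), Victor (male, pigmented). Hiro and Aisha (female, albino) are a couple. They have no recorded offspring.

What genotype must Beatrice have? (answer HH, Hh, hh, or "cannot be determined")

From phenotype alone, Beatrice is HH or Hh.
Beatrice is pigmented so carries H and received h from Noah (hh), so Beatrice is Hh.

Hh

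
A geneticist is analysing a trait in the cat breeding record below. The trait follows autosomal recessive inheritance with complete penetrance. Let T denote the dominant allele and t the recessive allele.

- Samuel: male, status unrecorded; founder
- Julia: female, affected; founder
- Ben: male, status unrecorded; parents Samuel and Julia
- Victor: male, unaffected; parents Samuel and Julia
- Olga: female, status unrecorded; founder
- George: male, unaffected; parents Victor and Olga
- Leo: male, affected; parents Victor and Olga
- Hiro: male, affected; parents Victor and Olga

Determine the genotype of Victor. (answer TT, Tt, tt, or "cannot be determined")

From phenotype alone, Victor is TT or Tt.
Victor is unaffected so carries T and received t from Julia (tt), so Victor is Tt.

Tt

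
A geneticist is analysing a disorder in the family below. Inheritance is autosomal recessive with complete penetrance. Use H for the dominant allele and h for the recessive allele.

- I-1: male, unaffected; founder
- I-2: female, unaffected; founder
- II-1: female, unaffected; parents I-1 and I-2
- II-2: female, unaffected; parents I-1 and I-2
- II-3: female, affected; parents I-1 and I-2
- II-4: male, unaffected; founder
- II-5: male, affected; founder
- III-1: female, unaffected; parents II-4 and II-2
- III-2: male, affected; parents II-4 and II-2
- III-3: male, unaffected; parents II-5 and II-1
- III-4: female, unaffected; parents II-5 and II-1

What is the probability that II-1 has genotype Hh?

I-1 is unaffected so carries H and passed h to II-3 (hh), so I-1 is Hh.
I-2 is unaffected so carries H and passed h to II-3 (hh), so I-2 is Hh.
Their cross gives offspring ratios 1/4 HH : 1/2 Hh : 1/4 hh. Conditioning on II-1 being unaffected, P(Hh) = 1/2 / 3/4 = 2/3 before taking II-1's own offspring into account.
II-5 is affected, so II-5 is hh.
Now use II-1's offspring. Probability of each recorded status — unaffected son III-3: 1/2 if II-1 is Hh, 1 if HH; unaffected daughter III-4: 1/2 if II-1 is Hh, 1 if HH.
Bayes: P(Hh) = 2/3·1/4 / (2/3·1/4 + 1/3·1) = 1/3.

1/3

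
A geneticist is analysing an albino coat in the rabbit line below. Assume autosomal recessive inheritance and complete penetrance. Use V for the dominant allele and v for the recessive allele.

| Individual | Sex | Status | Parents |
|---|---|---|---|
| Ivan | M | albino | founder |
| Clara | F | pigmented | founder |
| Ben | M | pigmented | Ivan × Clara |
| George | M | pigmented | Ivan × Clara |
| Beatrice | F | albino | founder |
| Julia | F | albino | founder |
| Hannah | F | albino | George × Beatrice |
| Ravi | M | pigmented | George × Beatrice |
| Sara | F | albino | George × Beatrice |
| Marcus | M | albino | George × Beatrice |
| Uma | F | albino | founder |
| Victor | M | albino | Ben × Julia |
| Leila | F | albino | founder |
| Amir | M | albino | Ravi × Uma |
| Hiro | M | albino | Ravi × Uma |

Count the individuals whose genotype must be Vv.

Obligate heterozygotes: Ben is pigmented so carries V and received v from Ivan (vv), so Ben is Vv; George is pigmented so carries V and received v from Ivan (vv), so George is Vv; Ravi is pigmented so carries V and received v from Beatrice (vv), so Ravi is Vv.
Every other individual is either homozygous by phenotype or has at least one consistent homozygous assignment, so the count is 3.

3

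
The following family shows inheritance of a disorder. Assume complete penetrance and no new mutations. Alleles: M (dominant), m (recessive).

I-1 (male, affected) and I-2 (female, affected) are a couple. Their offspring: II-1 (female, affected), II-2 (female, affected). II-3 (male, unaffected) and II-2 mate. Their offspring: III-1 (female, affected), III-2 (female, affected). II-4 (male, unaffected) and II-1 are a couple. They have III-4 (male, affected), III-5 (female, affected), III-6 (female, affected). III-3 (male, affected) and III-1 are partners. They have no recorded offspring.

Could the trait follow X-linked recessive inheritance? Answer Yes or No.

No

Under X-linked recessive, III-1 (affected, female) cannot arise from II-3 (unaffected) × II-2 (affected).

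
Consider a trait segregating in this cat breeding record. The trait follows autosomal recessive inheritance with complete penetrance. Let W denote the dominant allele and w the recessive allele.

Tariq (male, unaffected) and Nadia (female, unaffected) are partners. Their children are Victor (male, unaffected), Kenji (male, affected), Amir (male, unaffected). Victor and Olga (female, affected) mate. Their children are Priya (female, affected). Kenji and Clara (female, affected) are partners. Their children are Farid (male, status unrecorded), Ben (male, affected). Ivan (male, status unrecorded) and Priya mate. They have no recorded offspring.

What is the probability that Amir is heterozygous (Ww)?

Tariq is unaffected so carries W and passed w to Kenji (ww), so Tariq is Ww.
Nadia is unaffected so carries W and passed w to Kenji (ww), so Nadia is Ww.
Their cross gives offspring ratios 1/4 WW : 1/2 Ww : 1/4 ww. Conditioning on Amir being unaffected, P(Ww) = 1/2 / 3/4 = 2/3.

2/3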